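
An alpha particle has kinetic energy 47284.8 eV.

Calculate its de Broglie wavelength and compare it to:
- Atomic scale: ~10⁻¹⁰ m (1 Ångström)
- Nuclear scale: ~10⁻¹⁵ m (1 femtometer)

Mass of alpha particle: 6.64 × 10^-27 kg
λ = 6.61 × 10^-14 m, which is between nuclear and atomic scales.

Using λ = h/√(2mKE):

KE = 47284.8 eV = 7.576 × 10^-15 J

λ = h/√(2mKE)
λ = (6.626 × 10^-34 J·s) / √(2 × 6.64 × 10^-27 kg × 7.576 × 10^-15 J)
λ = 6.61 × 10^-14 m

Comparison:
- Atomic scale (10⁻¹⁰ m): λ is 0.00066× this size
- Nuclear scale (10⁻¹⁵ m): λ is 66× this size

The wavelength is between nuclear and atomic scales.

This wavelength is appropriate for probing atomic structure but too large for nuclear physics experiments.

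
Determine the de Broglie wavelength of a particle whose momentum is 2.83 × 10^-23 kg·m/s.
2.34 × 10^-11 m

Using the de Broglie relation λ = h/p:

λ = h/p
λ = (6.626 × 10^-34 J·s) / (2.83 × 10^-23 kg·m/s)
λ = 2.34 × 10^-11 m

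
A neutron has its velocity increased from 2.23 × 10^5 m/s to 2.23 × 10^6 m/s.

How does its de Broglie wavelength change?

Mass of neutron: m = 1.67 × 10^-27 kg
The wavelength decreases by a factor of 10.

Using λ = h/(mv):

Initial wavelength: λ₁ = h/(mv₁) = 1.78 × 10^-12 m
Final wavelength: λ₂ = h/(mv₂) = 1.78 × 10^-13 m

Since λ ∝ 1/v, when velocity increases by a factor of 10, the wavelength decreases by a factor of 10.

λ₂/λ₁ = v₁/v₂ = 1/10

The wavelength decreases by a factor of 10.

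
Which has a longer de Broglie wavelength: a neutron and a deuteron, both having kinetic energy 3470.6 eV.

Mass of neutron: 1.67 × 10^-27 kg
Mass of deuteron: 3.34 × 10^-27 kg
The neutron has the longer wavelength.

Using λ = h/√(2mKE):

For neutron: λ₁ = h/√(2m₁KE) = 4.86 × 10^-13 m
For deuteron: λ₂ = h/√(2m₂KE) = 3.44 × 10^-13 m

Since λ ∝ 1/√m at constant kinetic energy, the lighter particle has the longer wavelength.

The neutron has the longer de Broglie wavelength.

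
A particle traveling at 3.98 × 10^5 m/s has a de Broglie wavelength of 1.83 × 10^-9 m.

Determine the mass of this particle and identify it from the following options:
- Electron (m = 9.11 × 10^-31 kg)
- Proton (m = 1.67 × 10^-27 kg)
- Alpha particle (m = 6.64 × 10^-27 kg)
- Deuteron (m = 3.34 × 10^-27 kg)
The particle is an electron.

From λ = h/(mv), solve for mass:

m = h/(λv)
m = (6.626 × 10^-34 J·s) / (1.83 × 10^-9 m × 3.98 × 10^5 m/s)
m = 9.10 × 10^-31 kg

Comparing with the listed masses, this is closest to an electron.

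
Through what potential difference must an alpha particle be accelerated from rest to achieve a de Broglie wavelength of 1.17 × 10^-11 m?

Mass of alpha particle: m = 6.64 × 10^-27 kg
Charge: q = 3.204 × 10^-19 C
7.54 × 10^-1 V

From λ = h/√(2mqV), we solve for V:

λ² = h²/(2mqV)
V = h²/(2mqλ²)
V = (6.626 × 10^-34 J·s)² / (2 × 6.64 × 10^-27 kg × 3.204 × 10^-19 C × (1.17 × 10^-11 m)²)
V = 7.54 × 10^-1 V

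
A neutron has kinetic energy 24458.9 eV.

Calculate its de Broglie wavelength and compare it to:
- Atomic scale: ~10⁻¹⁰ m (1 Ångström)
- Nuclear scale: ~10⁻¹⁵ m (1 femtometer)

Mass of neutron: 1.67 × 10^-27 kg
λ = 1.83 × 10^-13 m, which is between nuclear and atomic scales.

Using λ = h/√(2mKE):

KE = 24458.9 eV = 3.919 × 10^-15 J

λ = h/√(2mKE)
λ = (6.626 × 10^-34 J·s) / √(2 × 1.67 × 10^-27 kg × 3.919 × 10^-15 J)
λ = 1.83 × 10^-13 m

Comparison:
- Atomic scale (10⁻¹⁰ m): λ is 0.0018× this size
- Nuclear scale (10⁻¹⁵ m): λ is 1.8e+02× this size

The wavelength is between nuclear and atomic scales.

This wavelength is appropriate for probing atomic structure but too large for nuclear physics experiments.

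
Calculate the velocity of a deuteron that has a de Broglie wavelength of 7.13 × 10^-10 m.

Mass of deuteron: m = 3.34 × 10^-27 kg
2.78 × 10^2 m/s

From the de Broglie relation λ = h/(mv), we solve for v:

v = h/(mλ)
v = (6.626 × 10^-34 J·s) / (3.34 × 10^-27 kg × 7.13 × 10^-10 m)
v = 2.78 × 10^2 m/s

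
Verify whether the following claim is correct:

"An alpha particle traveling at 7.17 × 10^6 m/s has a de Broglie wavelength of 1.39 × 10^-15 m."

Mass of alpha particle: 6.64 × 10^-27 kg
False

The claim is incorrect.

Using λ = h/(mv):
λ = (6.626 × 10^-34 J·s) / (6.64 × 10^-27 kg × 7.17 × 10^6 m/s)
λ = 1.39 × 10^-14 m

The actual wavelength differs from the claimed 1.39 × 10^-15 m.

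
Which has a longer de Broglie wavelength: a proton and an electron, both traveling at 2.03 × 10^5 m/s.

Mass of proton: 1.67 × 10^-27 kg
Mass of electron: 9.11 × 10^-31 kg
The electron has the longer wavelength.

Using λ = h/(mv), since both particles have the same velocity, the wavelength depends only on mass.

For proton: λ₁ = h/(m₁v) = 1.95 × 10^-12 m
For electron: λ₂ = h/(m₂v) = 3.58 × 10^-9 m

Since λ ∝ 1/m at constant velocity, the lighter particle has the longer wavelength.

The electron has the longer de Broglie wavelength.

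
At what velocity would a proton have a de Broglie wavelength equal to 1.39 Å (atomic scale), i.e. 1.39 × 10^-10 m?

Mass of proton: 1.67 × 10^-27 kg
2.85 × 10^3 m/s

From λ = h/(mv), solve for v:

v = h/(mλ)
v = (6.626 × 10^-34 J·s) / (1.67 × 10^-27 kg × 1.39 × 10^-10 m)
v = 2.85 × 10^3 m/s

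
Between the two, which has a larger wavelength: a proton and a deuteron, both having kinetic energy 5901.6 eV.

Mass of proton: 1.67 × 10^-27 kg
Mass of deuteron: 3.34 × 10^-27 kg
The proton has the longer wavelength.

Using λ = h/√(2mKE):

For proton: λ₁ = h/√(2m₁KE) = 3.73 × 10^-13 m
For deuteron: λ₂ = h/√(2m₂KE) = 2.64 × 10^-13 m

Since λ ∝ 1/√m at constant kinetic energy, the lighter particle has the longer wavelength.

The proton has the longer de Broglie wavelength.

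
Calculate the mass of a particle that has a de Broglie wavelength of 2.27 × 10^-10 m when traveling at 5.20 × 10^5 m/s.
5.61 × 10^-30 kg

From the de Broglie relation λ = h/(mv), we solve for m:

m = h/(λv)
m = (6.626 × 10^-34 J·s) / (2.27 × 10^-10 m × 5.20 × 10^5 m/s)
m = 5.61 × 10^-30 kg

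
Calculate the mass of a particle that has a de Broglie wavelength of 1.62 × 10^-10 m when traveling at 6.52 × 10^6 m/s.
6.27 × 10^-31 kg

From the de Broglie relation λ = h/(mv), we solve for m:

m = h/(λv)
m = (6.626 × 10^-34 J·s) / (1.62 × 10^-10 m × 6.52 × 10^6 m/s)
m = 6.27 × 10^-31 kg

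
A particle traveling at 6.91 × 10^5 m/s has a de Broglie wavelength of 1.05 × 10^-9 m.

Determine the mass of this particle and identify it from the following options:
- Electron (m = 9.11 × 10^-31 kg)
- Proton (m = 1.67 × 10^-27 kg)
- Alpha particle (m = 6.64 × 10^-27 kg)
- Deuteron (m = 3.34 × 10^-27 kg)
The particle is an electron.

From λ = h/(mv), solve for mass:

m = h/(λv)
m = (6.626 × 10^-34 J·s) / (1.05 × 10^-9 m × 6.91 × 10^5 m/s)
m = 9.13 × 10^-31 kg

Comparing with the listed masses, this is closest to an electron.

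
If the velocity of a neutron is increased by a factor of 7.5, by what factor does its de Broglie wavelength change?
The wavelength decreases by a factor of 7.5.

From λ = h/(mv), the wavelength is inversely proportional to velocity:

λ ∝ 1/v

If v → 7.5v, then λ → λ/7.5

When velocity is increased by a factor of 7.5, the wavelength decreases by a factor of 7.5.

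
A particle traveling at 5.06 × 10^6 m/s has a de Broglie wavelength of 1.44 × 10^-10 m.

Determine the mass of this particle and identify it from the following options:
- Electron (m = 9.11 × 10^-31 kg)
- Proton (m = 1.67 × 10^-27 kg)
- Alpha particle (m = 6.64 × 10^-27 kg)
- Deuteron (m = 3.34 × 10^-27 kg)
The particle is an electron.

From λ = h/(mv), solve for mass:

m = h/(λv)
m = (6.626 × 10^-34 J·s) / (1.44 × 10^-10 m × 5.06 × 10^6 m/s)
m = 9.09 × 10^-31 kg

Comparing with the listed masses, this is closest to an electron.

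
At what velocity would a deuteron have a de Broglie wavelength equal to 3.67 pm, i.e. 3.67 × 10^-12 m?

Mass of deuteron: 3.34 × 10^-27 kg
5.41 × 10^4 m/s

From λ = h/(mv), solve for v:

v = h/(mλ)
v = (6.626 × 10^-34 J·s) / (3.34 × 10^-27 kg × 3.67 × 10^-12 m)
v = 5.41 × 10^4 m/s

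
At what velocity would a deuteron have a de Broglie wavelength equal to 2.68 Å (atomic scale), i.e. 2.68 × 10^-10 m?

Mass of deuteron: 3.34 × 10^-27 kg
7.40 × 10^2 m/s

From λ = h/(mv), solve for v:

v = h/(mλ)
v = (6.626 × 10^-34 J·s) / (3.34 × 10^-27 kg × 2.68 × 10^-10 m)
v = 7.40 × 10^2 m/s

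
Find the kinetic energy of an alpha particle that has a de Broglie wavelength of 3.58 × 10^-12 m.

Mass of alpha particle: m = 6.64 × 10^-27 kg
2.58 × 10^-18 J (or 16.1 eV)

From λ = h/√(2mKE), we solve for KE:

λ² = h²/(2mKE)
KE = h²/(2mλ²)
KE = (6.626 × 10^-34 J·s)² / (2 × 6.64 × 10^-27 kg × (3.58 × 10^-12 m)²)
KE = 2.58 × 10^-18 J
KE = 16.1 eV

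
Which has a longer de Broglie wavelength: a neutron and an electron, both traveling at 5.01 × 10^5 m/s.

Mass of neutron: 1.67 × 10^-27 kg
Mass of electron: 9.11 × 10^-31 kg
The electron has the longer wavelength.

Using λ = h/(mv), since both particles have the same velocity, the wavelength depends only on mass.

For neutron: λ₁ = h/(m₁v) = 7.92 × 10^-13 m
For electron: λ₂ = h/(m₂v) = 1.45 × 10^-9 m

Since λ ∝ 1/m at constant velocity, the lighter particle has the longer wavelength.

The electron has the longer de Broglie wavelength.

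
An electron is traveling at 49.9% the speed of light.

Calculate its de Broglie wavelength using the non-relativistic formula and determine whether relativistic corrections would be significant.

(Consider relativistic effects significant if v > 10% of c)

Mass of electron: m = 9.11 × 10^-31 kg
Yes, relativistic corrections are needed.

Using the non-relativistic de Broglie formula λ = h/(mv):

v = 49.9% × c = 1.496 × 10^8 m/s

λ = h/(mv)
λ = (6.626 × 10^-34 J·s) / (9.11 × 10^-31 kg × 1.496 × 10^8 m/s)
λ = 4.86 × 10^-12 m

Since v = 49.9% of c > 10% of c, relativistic corrections ARE significant and the actual wavelength would differ from this non-relativistic estimate.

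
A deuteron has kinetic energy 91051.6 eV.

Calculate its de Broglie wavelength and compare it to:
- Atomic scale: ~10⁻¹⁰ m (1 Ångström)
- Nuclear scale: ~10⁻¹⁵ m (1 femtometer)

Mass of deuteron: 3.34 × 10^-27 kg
λ = 6.71 × 10^-14 m, which is between nuclear and atomic scales.

Using λ = h/√(2mKE):

KE = 91051.6 eV = 1.459 × 10^-14 J

λ = h/√(2mKE)
λ = (6.626 × 10^-34 J·s) / √(2 × 3.34 × 10^-27 kg × 1.459 × 10^-14 J)
λ = 6.71 × 10^-14 m

Comparison:
- Atomic scale (10⁻¹⁰ m): λ is 0.00067× this size
- Nuclear scale (10⁻¹⁵ m): λ is 67× this size

The wavelength is between nuclear and atomic scales.

This wavelength is appropriate for probing atomic structure but too large for nuclear physics experiments.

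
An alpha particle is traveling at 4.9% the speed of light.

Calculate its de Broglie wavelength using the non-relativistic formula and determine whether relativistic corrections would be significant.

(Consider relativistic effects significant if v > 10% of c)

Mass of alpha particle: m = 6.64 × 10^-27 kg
No, relativistic corrections are not needed.

Using the non-relativistic de Broglie formula λ = h/(mv):

v = 4.9% × c = 1.469 × 10^7 m/s

λ = h/(mv)
λ = (6.626 × 10^-34 J·s) / (6.64 × 10^-27 kg × 1.469 × 10^7 m/s)
λ = 6.79 × 10^-15 m

Since v = 4.9% of c < 10% of c, relativistic corrections are NOT significant and this non-relativistic result is a good approximation.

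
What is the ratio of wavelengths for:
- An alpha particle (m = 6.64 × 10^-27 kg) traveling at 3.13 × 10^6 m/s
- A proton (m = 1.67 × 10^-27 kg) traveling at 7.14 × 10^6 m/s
λ₁/λ₂ = 0.574

Using λ = h/(mv):

λ₁ = h/(m₁v₁) = 3.19 × 10^-14 m
λ₂ = h/(m₂v₂) = 5.56 × 10^-14 m

Ratio λ₁/λ₂ = (m₂v₂)/(m₁v₁)
         = (1.67 × 10^-27 kg × 7.14 × 10^6 m/s) / (6.64 × 10^-27 kg × 3.13 × 10^6 m/s)
         = 0.574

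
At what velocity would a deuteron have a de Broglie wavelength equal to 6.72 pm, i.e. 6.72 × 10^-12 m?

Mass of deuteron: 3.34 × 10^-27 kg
2.95 × 10^4 m/s

From λ = h/(mv), solve for v:

v = h/(mλ)
v = (6.626 × 10^-34 J·s) / (3.34 × 10^-27 kg × 6.72 × 10^-12 m)
v = 2.95 × 10^4 m/s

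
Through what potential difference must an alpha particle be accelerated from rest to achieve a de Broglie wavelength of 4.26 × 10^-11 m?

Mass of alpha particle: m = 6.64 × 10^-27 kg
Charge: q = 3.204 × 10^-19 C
5.69 × 10^-2 V

From λ = h/√(2mqV), we solve for V:

λ² = h²/(2mqV)
V = h²/(2mqλ²)
V = (6.626 × 10^-34 J·s)² / (2 × 6.64 × 10^-27 kg × 3.204 × 10^-19 C × (4.26 × 10^-11 m)²)
V = 5.69 × 10^-2 V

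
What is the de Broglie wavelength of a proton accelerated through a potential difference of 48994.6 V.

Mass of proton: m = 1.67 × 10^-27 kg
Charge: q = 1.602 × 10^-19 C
1.29 × 10^-13 m

When a particle is accelerated through voltage V, it gains kinetic energy KE = qV.

The de Broglie wavelength is then λ = h/√(2mqV):

λ = h/√(2mqV)
λ = (6.626 × 10^-34 J·s) / √(2 × 1.67 × 10^-27 kg × 1.602 × 10^-19 C × 48994.6 V)
λ = 1.29 × 10^-13 m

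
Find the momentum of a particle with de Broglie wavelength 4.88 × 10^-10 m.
1.36 × 10^-24 kg·m/s

From the de Broglie relation λ = h/p, we solve for p:

p = h/λ
p = (6.626 × 10^-34 J·s) / (4.88 × 10^-10 m)
p = 1.36 × 10^-24 kg·m/s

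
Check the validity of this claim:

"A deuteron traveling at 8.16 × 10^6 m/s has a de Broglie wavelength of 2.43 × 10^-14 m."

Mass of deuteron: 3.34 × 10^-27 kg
True

The claim is correct.

Using λ = h/(mv):
λ = (6.626 × 10^-34 J·s) / (3.34 × 10^-27 kg × 8.16 × 10^6 m/s)
λ = 2.43 × 10^-14 m

This matches the claimed value.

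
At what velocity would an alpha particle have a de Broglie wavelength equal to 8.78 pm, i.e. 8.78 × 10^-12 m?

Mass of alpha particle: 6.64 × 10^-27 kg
1.14 × 10^4 m/s

From λ = h/(mv), solve for v:

v = h/(mλ)
v = (6.626 × 10^-34 J·s) / (6.64 × 10^-27 kg × 8.78 × 10^-12 m)
v = 1.14 × 10^4 m/s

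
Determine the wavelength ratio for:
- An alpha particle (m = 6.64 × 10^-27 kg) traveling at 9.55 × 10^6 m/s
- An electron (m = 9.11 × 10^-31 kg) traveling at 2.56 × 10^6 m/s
λ₁/λ₂ = 3.68 × 10^-5

Using λ = h/(mv):

λ₁ = h/(m₁v₁) = 1.04 × 10^-14 m
λ₂ = h/(m₂v₂) = 2.84 × 10^-10 m

Ratio λ₁/λ₂ = (m₂v₂)/(m₁v₁)
         = (9.11 × 10^-31 kg × 2.56 × 10^6 m/s) / (6.64 × 10^-27 kg × 9.55 × 10^6 m/s)
         = 3.68 × 10^-5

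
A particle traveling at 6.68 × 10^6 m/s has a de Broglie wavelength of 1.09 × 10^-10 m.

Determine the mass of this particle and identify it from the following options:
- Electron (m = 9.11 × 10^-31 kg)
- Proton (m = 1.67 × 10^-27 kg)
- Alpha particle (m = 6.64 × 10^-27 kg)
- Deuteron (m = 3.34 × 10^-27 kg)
The particle is an electron.

From λ = h/(mv), solve for mass:

m = h/(λv)
m = (6.626 × 10^-34 J·s) / (1.09 × 10^-10 m × 6.68 × 10^6 m/s)
m = 9.10 × 10^-31 kg

Comparing with the listed masses, this is closest to an electron.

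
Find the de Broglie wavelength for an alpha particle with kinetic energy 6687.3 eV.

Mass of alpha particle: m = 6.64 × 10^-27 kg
1.76 × 10^-13 m

Using λ = h/√(2mKE):

First convert KE to Joules: KE = 6687.3 eV = 1.071 × 10^-15 J

λ = h/√(2mKE)
λ = (6.626 × 10^-34 J·s) / √(2 × 6.64 × 10^-27 kg × 1.071 × 10^-15 J)
λ = 1.76 × 10^-13 m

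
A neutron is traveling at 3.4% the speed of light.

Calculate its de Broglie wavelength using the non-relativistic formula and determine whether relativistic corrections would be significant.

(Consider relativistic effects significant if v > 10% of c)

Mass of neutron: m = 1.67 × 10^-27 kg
No, relativistic corrections are not needed.

Using the non-relativistic de Broglie formula λ = h/(mv):

v = 3.4% × c = 1.019 × 10^7 m/s

λ = h/(mv)
λ = (6.626 × 10^-34 J·s) / (1.67 × 10^-27 kg × 1.019 × 10^7 m/s)
λ = 3.89 × 10^-14 m

Since v = 3.4% of c < 10% of c, relativistic corrections are NOT significant and this non-relativistic result is a good approximation.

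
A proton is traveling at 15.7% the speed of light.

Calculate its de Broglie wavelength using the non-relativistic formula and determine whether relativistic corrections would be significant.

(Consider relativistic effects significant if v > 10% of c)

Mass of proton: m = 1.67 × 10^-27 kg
Yes, relativistic corrections are needed.

Using the non-relativistic de Broglie formula λ = h/(mv):

v = 15.7% × c = 4.707 × 10^7 m/s

λ = h/(mv)
λ = (6.626 × 10^-34 J·s) / (1.67 × 10^-27 kg × 4.707 × 10^7 m/s)
λ = 8.43 × 10^-15 m

Since v = 15.7% of c > 10% of c, relativistic corrections ARE significant and the actual wavelength would differ from this non-relativistic estimate.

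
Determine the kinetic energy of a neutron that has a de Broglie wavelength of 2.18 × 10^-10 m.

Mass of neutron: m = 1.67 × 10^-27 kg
2.77 × 10^-21 J (or 0.0173 eV)

From λ = h/√(2mKE), we solve for KE:

λ² = h²/(2mKE)
KE = h²/(2mλ²)
KE = (6.626 × 10^-34 J·s)² / (2 × 1.67 × 10^-27 kg × (2.18 × 10^-10 m)²)
KE = 2.77 × 10^-21 J
KE = 0.0173 eV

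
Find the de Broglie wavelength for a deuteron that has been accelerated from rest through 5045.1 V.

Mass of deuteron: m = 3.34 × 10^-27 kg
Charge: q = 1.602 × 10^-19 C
2.85 × 10^-13 m

When a particle is accelerated through voltage V, it gains kinetic energy KE = qV.

The de Broglie wavelength is then λ = h/√(2mqV):

λ = h/√(2mqV)
λ = (6.626 × 10^-34 J·s) / √(2 × 3.34 × 10^-27 kg × 1.602 × 10^-19 C × 5045.1 V)
λ = 2.85 × 10^-13 m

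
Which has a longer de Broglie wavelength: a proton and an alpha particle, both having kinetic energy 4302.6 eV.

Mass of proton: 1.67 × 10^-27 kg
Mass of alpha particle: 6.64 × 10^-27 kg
The proton has the longer wavelength.

Using λ = h/√(2mKE):

For proton: λ₁ = h/√(2m₁KE) = 4.37 × 10^-13 m
For alpha particle: λ₂ = h/√(2m₂KE) = 2.19 × 10^-13 m

Since λ ∝ 1/√m at constant kinetic energy, the lighter particle has the longer wavelength.

The proton has the longer de Broglie wavelength.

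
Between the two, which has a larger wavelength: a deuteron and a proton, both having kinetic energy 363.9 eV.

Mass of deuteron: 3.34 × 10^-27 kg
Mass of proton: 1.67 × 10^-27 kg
The proton has the longer wavelength.

Using λ = h/√(2mKE):

For deuteron: λ₁ = h/√(2m₁KE) = 1.06 × 10^-12 m
For proton: λ₂ = h/√(2m₂KE) = 1.50 × 10^-12 m

Since λ ∝ 1/√m at constant kinetic energy, the lighter particle has the longer wavelength.

The proton has the longer de Broglie wavelength.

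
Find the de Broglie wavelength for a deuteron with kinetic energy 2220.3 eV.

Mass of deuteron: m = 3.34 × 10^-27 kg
4.30 × 10^-13 m

Using λ = h/√(2mKE):

First convert KE to Joules: KE = 2220.3 eV = 3.557 × 10^-16 J

λ = h/√(2mKE)
λ = (6.626 × 10^-34 J·s) / √(2 × 3.34 × 10^-27 kg × 3.557 × 10^-16 J)
λ = 4.30 × 10^-13 m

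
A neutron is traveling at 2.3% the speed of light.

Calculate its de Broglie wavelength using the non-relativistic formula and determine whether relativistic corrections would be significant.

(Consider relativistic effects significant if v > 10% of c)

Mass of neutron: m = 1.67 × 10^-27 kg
No, relativistic corrections are not needed.

Using the non-relativistic de Broglie formula λ = h/(mv):

v = 2.3% × c = 6.895 × 10^6 m/s

λ = h/(mv)
λ = (6.626 × 10^-34 J·s) / (1.67 × 10^-27 kg × 6.895 × 10^6 m/s)
λ = 5.75 × 10^-14 m

Since v = 2.3% of c < 10% of c, relativistic corrections are NOT significant and this non-relativistic result is a good approximation.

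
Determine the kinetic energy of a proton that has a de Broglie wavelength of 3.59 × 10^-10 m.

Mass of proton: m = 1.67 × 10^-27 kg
1.02 × 10^-21 J (or 6.37 × 10^-3 eV)

From λ = h/√(2mKE), we solve for KE:

λ² = h²/(2mKE)
KE = h²/(2mλ²)
KE = (6.626 × 10^-34 J·s)² / (2 × 1.67 × 10^-27 kg × (3.59 × 10^-10 m)²)
KE = 1.02 × 10^-21 J
KE = 6.37 × 10^-3 eV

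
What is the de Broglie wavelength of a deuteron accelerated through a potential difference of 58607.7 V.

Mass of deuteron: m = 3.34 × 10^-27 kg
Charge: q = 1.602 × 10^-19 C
8.37 × 10^-14 m

When a particle is accelerated through voltage V, it gains kinetic energy KE = qV.

The de Broglie wavelength is then λ = h/√(2mqV):

λ = h/√(2mqV)
λ = (6.626 × 10^-34 J·s) / √(2 × 3.34 × 10^-27 kg × 1.602 × 10^-19 C × 58607.7 V)
λ = 8.37 × 10^-14 m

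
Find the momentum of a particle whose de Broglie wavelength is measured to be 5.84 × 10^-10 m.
1.13 × 10^-24 kg·m/s

From the de Broglie relation λ = h/p, we solve for p:

p = h/λ
p = (6.626 × 10^-34 J·s) / (5.84 × 10^-10 m)
p = 1.13 × 10^-24 kg·m/s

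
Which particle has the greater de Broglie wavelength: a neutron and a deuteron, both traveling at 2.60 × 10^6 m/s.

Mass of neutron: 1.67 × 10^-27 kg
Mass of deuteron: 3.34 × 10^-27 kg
The neutron has the longer wavelength.

Using λ = h/(mv), since both particles have the same velocity, the wavelength depends only on mass.

For neutron: λ₁ = h/(m₁v) = 1.53 × 10^-13 m
For deuteron: λ₂ = h/(m₂v) = 7.63 × 10^-14 m

Since λ ∝ 1/m at constant velocity, the lighter particle has the longer wavelength.

The neutron has the longer de Broglie wavelength.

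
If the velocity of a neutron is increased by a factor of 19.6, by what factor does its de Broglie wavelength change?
The wavelength decreases by a factor of 19.6.

From λ = h/(mv), the wavelength is inversely proportional to velocity:

λ ∝ 1/v

If v → 19.6v, then λ → λ/19.6

When velocity is increased by a factor of 19.6, the wavelength decreases by a factor of 19.6.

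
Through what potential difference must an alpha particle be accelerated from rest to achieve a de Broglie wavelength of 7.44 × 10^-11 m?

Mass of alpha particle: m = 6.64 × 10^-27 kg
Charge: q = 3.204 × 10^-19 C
1.86 × 10^-2 V

From λ = h/√(2mqV), we solve for V:

λ² = h²/(2mqV)
V = h²/(2mqλ²)
V = (6.626 × 10^-34 J·s)² / (2 × 6.64 × 10^-27 kg × 3.204 × 10^-19 C × (7.44 × 10^-11 m)²)
V = 1.86 × 10^-2 V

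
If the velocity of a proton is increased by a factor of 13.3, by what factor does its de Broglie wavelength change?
The wavelength decreases by a factor of 13.3.

From λ = h/(mv), the wavelength is inversely proportional to velocity:

λ ∝ 1/v

If v → 13.3v, then λ → λ/13.3

When velocity is increased by a factor of 13.3, the wavelength decreases by a factor of 13.3.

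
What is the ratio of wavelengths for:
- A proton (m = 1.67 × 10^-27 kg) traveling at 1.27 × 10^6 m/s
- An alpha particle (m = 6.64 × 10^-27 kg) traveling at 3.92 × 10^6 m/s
λ₁/λ₂ = 12.3

Using λ = h/(mv):

λ₁ = h/(m₁v₁) = 3.12 × 10^-13 m
λ₂ = h/(m₂v₂) = 2.55 × 10^-14 m

Ratio λ₁/λ₂ = (m₂v₂)/(m₁v₁)
         = (6.64 × 10^-27 kg × 3.92 × 10^6 m/s) / (1.67 × 10^-27 kg × 1.27 × 10^6 m/s)
         = 12.3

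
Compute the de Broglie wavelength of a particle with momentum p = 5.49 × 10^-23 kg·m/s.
1.21 × 10^-11 m

Using the de Broglie relation λ = h/p:

λ = h/p
λ = (6.626 × 10^-34 J·s) / (5.49 × 10^-23 kg·m/s)
λ = 1.21 × 10^-11 m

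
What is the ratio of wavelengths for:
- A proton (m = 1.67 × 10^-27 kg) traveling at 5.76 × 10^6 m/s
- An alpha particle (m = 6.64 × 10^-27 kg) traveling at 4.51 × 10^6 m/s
λ₁/λ₂ = 3.11

Using λ = h/(mv):

λ₁ = h/(m₁v₁) = 6.89 × 10^-14 m
λ₂ = h/(m₂v₂) = 2.21 × 10^-14 m

Ratio λ₁/λ₂ = (m₂v₂)/(m₁v₁)
         = (6.64 × 10^-27 kg × 4.51 × 10^6 m/s) / (1.67 × 10^-27 kg × 5.76 × 10^6 m/s)
         = 3.11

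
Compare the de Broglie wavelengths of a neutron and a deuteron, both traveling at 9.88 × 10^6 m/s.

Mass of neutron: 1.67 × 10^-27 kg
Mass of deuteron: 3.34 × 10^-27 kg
The neutron has the longer wavelength.

Using λ = h/(mv), since both particles have the same velocity, the wavelength depends only on mass.

For neutron: λ₁ = h/(m₁v) = 4.02 × 10^-14 m
For deuteron: λ₂ = h/(m₂v) = 2.01 × 10^-14 m

Since λ ∝ 1/m at constant velocity, the lighter particle has the longer wavelength.

The neutron has the longer de Broglie wavelength.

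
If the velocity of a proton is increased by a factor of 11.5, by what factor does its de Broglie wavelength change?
The wavelength decreases by a factor of 11.5.

From λ = h/(mv), the wavelength is inversely proportional to velocity:

λ ∝ 1/v

If v → 11.5v, then λ → λ/11.5

When velocity is increased by a factor of 11.5, the wavelength decreases by a factor of 11.5.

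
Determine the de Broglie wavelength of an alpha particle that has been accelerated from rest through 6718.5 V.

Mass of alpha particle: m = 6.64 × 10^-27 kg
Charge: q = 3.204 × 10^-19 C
1.24 × 10^-13 m

When a particle is accelerated through voltage V, it gains kinetic energy KE = qV.

The de Broglie wavelength is then λ = h/√(2mqV):

λ = h/√(2mqV)
λ = (6.626 × 10^-34 J·s) / √(2 × 6.64 × 10^-27 kg × 3.204 × 10^-19 C × 6718.5 V)
λ = 1.24 × 10^-13 m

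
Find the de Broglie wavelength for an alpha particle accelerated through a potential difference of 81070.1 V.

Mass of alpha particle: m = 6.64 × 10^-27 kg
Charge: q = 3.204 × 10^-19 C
3.57 × 10^-14 m

When a particle is accelerated through voltage V, it gains kinetic energy KE = qV.

The de Broglie wavelength is then λ = h/√(2mqV):

λ = h/√(2mqV)
λ = (6.626 × 10^-34 J·s) / √(2 × 6.64 × 10^-27 kg × 3.204 × 10^-19 C × 81070.1 V)
λ = 3.57 × 10^-14 m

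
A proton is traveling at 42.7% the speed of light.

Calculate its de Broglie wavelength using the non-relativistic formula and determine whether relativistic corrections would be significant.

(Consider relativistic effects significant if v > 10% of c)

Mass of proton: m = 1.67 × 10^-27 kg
Yes, relativistic corrections are needed.

Using the non-relativistic de Broglie formula λ = h/(mv):

v = 42.7% × c = 1.280 × 10^8 m/s

λ = h/(mv)
λ = (6.626 × 10^-34 J·s) / (1.67 × 10^-27 kg × 1.280 × 10^8 m/s)
λ = 3.10 × 10^-15 m

Since v = 42.7% of c > 10% of c, relativistic corrections ARE significant and the actual wavelength would differ from this non-relativistic estimate.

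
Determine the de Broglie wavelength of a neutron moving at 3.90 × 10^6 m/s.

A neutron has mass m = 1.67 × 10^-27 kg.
1.02 × 10^-13 m

Using the de Broglie relation λ = h/(mv):

λ = h/(mv)
λ = (6.626 × 10^-34 J·s) / (1.67 × 10^-27 kg × 3.90 × 10^6 m/s)
λ = 1.02 × 10^-13 m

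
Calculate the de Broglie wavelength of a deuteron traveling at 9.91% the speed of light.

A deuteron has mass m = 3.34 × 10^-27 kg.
6.68 × 10^-15 m

Using the de Broglie relation λ = h/(mv):

v = 9.91% × c = 2.971 × 10^7 m/s

λ = h/(mv)
λ = (6.626 × 10^-34 J·s) / (3.34 × 10^-27 kg × 2.971 × 10^7 m/s)
λ = 6.68 × 10^-15 m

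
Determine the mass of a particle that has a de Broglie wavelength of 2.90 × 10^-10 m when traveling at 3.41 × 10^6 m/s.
6.70 × 10^-31 kg

From the de Broglie relation λ = h/(mv), we solve for m:

m = h/(λv)
m = (6.626 × 10^-34 J·s) / (2.90 × 10^-10 m × 3.41 × 10^6 m/s)
m = 6.70 × 10^-31 kg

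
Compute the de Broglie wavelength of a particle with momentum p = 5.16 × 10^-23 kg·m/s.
1.28 × 10^-11 m

Using the de Broglie relation λ = h/p:

λ = h/p
λ = (6.626 × 10^-34 J·s) / (5.16 × 10^-23 kg·m/s)
λ = 1.28 × 10^-11 m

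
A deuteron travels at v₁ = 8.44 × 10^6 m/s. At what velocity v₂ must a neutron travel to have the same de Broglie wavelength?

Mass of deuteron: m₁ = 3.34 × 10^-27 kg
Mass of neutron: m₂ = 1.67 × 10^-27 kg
v₂ = 1.69 × 10^7 m/s

For equal de Broglie wavelengths: λ₁ = λ₂

h/(m₁v₁) = h/(m₂v₂)
m₁v₁ = m₂v₂
v₂ = v₁ · (m₁/m₂)

v₂ = 8.44 × 10^6 m/s × (3.34 × 10^-27 kg / 1.67 × 10^-27 kg)
v₂ = 1.69 × 10^7 m/s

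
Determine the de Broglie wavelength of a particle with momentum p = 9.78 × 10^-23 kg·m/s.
6.78 × 10^-12 m

Using the de Broglie relation λ = h/p:

λ = h/p
λ = (6.626 × 10^-34 J·s) / (9.78 × 10^-23 kg·m/s)
λ = 6.78 × 10^-12 m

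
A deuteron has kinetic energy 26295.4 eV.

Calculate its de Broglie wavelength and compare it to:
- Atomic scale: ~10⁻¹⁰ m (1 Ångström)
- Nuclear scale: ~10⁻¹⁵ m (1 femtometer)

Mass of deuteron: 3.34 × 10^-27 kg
λ = 1.25 × 10^-13 m, which is between nuclear and atomic scales.

Using λ = h/√(2mKE):

KE = 26295.4 eV = 4.213 × 10^-15 J

λ = h/√(2mKE)
λ = (6.626 × 10^-34 J·s) / √(2 × 3.34 × 10^-27 kg × 4.213 × 10^-15 J)
λ = 1.25 × 10^-13 m

Comparison:
- Atomic scale (10⁻¹⁰ m): λ is 0.0012× this size
- Nuclear scale (10⁻¹⁵ m): λ is 1.2e+02× this size

The wavelength is between nuclear and atomic scales.

This wavelength is appropriate for probing atomic structure but too large for nuclear physics experiments.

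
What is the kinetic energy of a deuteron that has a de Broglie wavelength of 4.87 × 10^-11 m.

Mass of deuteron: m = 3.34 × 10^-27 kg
2.77 × 10^-20 J (or 0.173 eV)

From λ = h/√(2mKE), we solve for KE:

λ² = h²/(2mKE)
KE = h²/(2mλ²)
KE = (6.626 × 10^-34 J·s)² / (2 × 3.34 × 10^-27 kg × (4.87 × 10^-11 m)²)
KE = 2.77 × 10^-20 J
KE = 0.173 eV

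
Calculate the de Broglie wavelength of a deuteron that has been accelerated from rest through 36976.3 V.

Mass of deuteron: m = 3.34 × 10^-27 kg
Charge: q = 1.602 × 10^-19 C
1.05 × 10^-13 m

When a particle is accelerated through voltage V, it gains kinetic energy KE = qV.

The de Broglie wavelength is then λ = h/√(2mqV):

λ = h/√(2mqV)
λ = (6.626 × 10^-34 J·s) / √(2 × 3.34 × 10^-27 kg × 1.602 × 10^-19 C × 36976.3 V)
λ = 1.05 × 10^-13 m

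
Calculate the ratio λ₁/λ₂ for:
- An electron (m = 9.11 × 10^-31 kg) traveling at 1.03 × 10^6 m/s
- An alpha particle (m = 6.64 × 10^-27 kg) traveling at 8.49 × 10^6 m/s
λ₁/λ₂ = 6.01 × 10^4

Using λ = h/(mv):

λ₁ = h/(m₁v₁) = 7.06 × 10^-10 m
λ₂ = h/(m₂v₂) = 1.18 × 10^-14 m

Ratio λ₁/λ₂ = (m₂v₂)/(m₁v₁)
         = (6.64 × 10^-27 kg × 8.49 × 10^6 m/s) / (9.11 × 10^-31 kg × 1.03 × 10^6 m/s)
         = 6.01 × 10^4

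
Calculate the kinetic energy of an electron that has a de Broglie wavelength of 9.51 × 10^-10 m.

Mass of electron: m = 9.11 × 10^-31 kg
2.66 × 10^-19 J (or 1.66 eV)

From λ = h/√(2mKE), we solve for KE:

λ² = h²/(2mKE)
KE = h²/(2mλ²)
KE = (6.626 × 10^-34 J·s)² / (2 × 9.11 × 10^-31 kg × (9.51 × 10^-10 m)²)
KE = 2.66 × 10^-19 J
KE = 1.66 eV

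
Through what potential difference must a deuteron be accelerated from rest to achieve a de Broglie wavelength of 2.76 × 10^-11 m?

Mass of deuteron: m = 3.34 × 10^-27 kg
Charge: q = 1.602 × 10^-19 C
5.39 × 10^-1 V

From λ = h/√(2mqV), we solve for V:

λ² = h²/(2mqV)
V = h²/(2mqλ²)
V = (6.626 × 10^-34 J·s)² / (2 × 3.34 × 10^-27 kg × 1.602 × 10^-19 C × (2.76 × 10^-11 m)²)
V = 5.39 × 10^-1 V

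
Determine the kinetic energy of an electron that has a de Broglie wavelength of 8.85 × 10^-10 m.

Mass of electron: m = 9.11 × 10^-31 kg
3.08 × 10^-19 J (or 1.92 eV)

From λ = h/√(2mKE), we solve for KE:

λ² = h²/(2mKE)
KE = h²/(2mλ²)
KE = (6.626 × 10^-34 J·s)² / (2 × 9.11 × 10^-31 kg × (8.85 × 10^-10 m)²)
KE = 3.08 × 10^-19 J
KE = 1.92 eV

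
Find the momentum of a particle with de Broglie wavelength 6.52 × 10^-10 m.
1.02 × 10^-24 kg·m/s

From the de Broglie relation λ = h/p, we solve for p:

p = h/λ
p = (6.626 × 10^-34 J·s) / (6.52 × 10^-10 m)
p = 1.02 × 10^-24 kg·m/s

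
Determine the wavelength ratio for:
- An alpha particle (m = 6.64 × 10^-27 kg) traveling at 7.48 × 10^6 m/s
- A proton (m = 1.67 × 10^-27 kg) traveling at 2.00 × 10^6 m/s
λ₁/λ₂ = 0.0672

Using λ = h/(mv):

λ₁ = h/(m₁v₁) = 1.33 × 10^-14 m
λ₂ = h/(m₂v₂) = 1.98 × 10^-13 m

Ratio λ₁/λ₂ = (m₂v₂)/(m₁v₁)
         = (1.67 × 10^-27 kg × 2.00 × 10^6 m/s) / (6.64 × 10^-27 kg × 7.48 × 10^6 m/s)
         = 0.0672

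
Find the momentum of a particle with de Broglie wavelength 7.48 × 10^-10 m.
8.86 × 10^-25 kg·m/s

From the de Broglie relation λ = h/p, we solve for p:

p = h/λ
p = (6.626 × 10^-34 J·s) / (7.48 × 10^-10 m)
p = 8.86 × 10^-25 kg·m/s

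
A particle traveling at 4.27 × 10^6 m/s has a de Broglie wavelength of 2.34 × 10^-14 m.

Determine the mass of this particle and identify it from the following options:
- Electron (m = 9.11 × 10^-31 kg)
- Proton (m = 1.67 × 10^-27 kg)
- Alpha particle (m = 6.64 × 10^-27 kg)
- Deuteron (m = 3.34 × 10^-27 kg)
The particle is an alpha particle.

From λ = h/(mv), solve for mass:

m = h/(λv)
m = (6.626 × 10^-34 J·s) / (2.34 × 10^-14 m × 4.27 × 10^6 m/s)
m = 6.63 × 10^-27 kg

Comparing with the listed masses, this is closest to an alpha particle.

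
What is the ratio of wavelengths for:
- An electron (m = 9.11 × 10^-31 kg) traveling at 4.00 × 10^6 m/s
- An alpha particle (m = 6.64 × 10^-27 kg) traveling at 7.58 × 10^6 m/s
λ₁/λ₂ = 1.38 × 10^4

Using λ = h/(mv):

λ₁ = h/(m₁v₁) = 1.82 × 10^-10 m
λ₂ = h/(m₂v₂) = 1.32 × 10^-14 m

Ratio λ₁/λ₂ = (m₂v₂)/(m₁v₁)
         = (6.64 × 10^-27 kg × 7.58 × 10^6 m/s) / (9.11 × 10^-31 kg × 4.00 × 10^6 m/s)
         = 1.38 × 10^4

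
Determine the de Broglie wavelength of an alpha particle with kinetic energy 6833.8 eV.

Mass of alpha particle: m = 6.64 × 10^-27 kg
1.74 × 10^-13 m

Using λ = h/√(2mKE):

First convert KE to Joules: KE = 6833.8 eV = 1.095 × 10^-15 J

λ = h/√(2mKE)
λ = (6.626 × 10^-34 J·s) / √(2 × 6.64 × 10^-27 kg × 1.095 × 10^-15 J)
λ = 1.74 × 10^-13 m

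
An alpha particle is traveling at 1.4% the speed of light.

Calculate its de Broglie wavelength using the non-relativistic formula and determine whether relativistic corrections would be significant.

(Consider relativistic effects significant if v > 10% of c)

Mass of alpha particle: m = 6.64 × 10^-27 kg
No, relativistic corrections are not needed.

Using the non-relativistic de Broglie formula λ = h/(mv):

v = 1.4% × c = 4.197 × 10^6 m/s

λ = h/(mv)
λ = (6.626 × 10^-34 J·s) / (6.64 × 10^-27 kg × 4.197 × 10^6 m/s)
λ = 2.38 × 10^-14 m

Since v = 1.4% of c < 10% of c, relativistic corrections are NOT significant and this non-relativistic result is a good approximation.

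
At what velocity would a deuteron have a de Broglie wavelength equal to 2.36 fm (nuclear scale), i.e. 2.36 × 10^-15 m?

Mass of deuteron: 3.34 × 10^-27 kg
8.41 × 10^7 m/s

From λ = h/(mv), solve for v:

v = h/(mλ)
v = (6.626 × 10^-34 J·s) / (3.34 × 10^-27 kg × 2.36 × 10^-15 m)
v = 8.41 × 10^7 m/s

Note: This velocity is 28.0% of the speed of light, so relativistic corrections would be needed for a more accurate calculation.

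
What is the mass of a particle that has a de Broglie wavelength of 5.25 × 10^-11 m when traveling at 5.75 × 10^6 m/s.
2.19 × 10^-30 kg

From the de Broglie relation λ = h/(mv), we solve for m:

m = h/(λv)
m = (6.626 × 10^-34 J·s) / (5.25 × 10^-11 m × 5.75 × 10^6 m/s)
m = 2.19 × 10^-30 kg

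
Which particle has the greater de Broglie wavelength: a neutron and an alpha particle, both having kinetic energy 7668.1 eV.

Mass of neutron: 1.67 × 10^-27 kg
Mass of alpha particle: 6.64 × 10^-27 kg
The neutron has the longer wavelength.

Using λ = h/√(2mKE):

For neutron: λ₁ = h/√(2m₁KE) = 3.27 × 10^-13 m
For alpha particle: λ₂ = h/√(2m₂KE) = 1.64 × 10^-13 m

Since λ ∝ 1/√m at constant kinetic energy, the lighter particle has the longer wavelength.

The neutron has the longer de Broglie wavelength.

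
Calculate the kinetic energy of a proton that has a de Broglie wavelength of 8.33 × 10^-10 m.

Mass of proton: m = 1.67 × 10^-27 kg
1.89 × 10^-22 J (or 1.18 × 10^-3 eV)

From λ = h/√(2mKE), we solve for KE:

λ² = h²/(2mKE)
KE = h²/(2mλ²)
KE = (6.626 × 10^-34 J·s)² / (2 × 1.67 × 10^-27 kg × (8.33 × 10^-10 m)²)
KE = 1.89 × 10^-22 J
KE = 1.18 × 10^-3 eV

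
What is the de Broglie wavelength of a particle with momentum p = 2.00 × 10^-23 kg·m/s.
3.31 × 10^-11 m

Using the de Broglie relation λ = h/p:

λ = h/p
λ = (6.626 × 10^-34 J·s) / (2.00 × 10^-23 kg·m/s)
λ = 3.31 × 10^-11 m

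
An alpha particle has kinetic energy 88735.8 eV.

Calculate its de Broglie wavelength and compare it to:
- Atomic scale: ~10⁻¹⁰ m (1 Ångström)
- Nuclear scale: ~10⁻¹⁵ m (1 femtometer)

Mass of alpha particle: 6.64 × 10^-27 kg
λ = 4.82 × 10^-14 m, which is between nuclear and atomic scales.

Using λ = h/√(2mKE):

KE = 88735.8 eV = 1.422 × 10^-14 J

λ = h/√(2mKE)
λ = (6.626 × 10^-34 J·s) / √(2 × 6.64 × 10^-27 kg × 1.422 × 10^-14 J)
λ = 4.82 × 10^-14 m

Comparison:
- Atomic scale (10⁻¹⁰ m): λ is 0.00048× this size
- Nuclear scale (10⁻¹⁵ m): λ is 48× this size

The wavelength is between nuclear and atomic scales.

This wavelength is appropriate for probing atomic structure but too large for nuclear physics experiments.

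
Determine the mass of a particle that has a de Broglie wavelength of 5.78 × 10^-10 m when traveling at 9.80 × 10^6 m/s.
1.17 × 10^-31 kg

From the de Broglie relation λ = h/(mv), we solve for m:

m = h/(λv)
m = (6.626 × 10^-34 J·s) / (5.78 × 10^-10 m × 9.80 × 10^6 m/s)
m = 1.17 × 10^-31 kg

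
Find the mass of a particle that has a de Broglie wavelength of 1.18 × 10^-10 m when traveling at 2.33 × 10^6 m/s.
2.41 × 10^-30 kg

From the de Broglie relation λ = h/(mv), we solve for m:

m = h/(λv)
m = (6.626 × 10^-34 J·s) / (1.18 × 10^-10 m × 2.33 × 10^6 m/s)
m = 2.41 × 10^-30 kg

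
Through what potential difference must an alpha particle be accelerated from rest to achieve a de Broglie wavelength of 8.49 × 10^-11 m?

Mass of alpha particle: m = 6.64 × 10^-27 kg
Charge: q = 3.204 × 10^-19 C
1.43 × 10^-2 V

From λ = h/√(2mqV), we solve for V:

λ² = h²/(2mqV)
V = h²/(2mqλ²)
V = (6.626 × 10^-34 J·s)² / (2 × 6.64 × 10^-27 kg × 3.204 × 10^-19 C × (8.49 × 10^-11 m)²)
V = 1.43 × 10^-2 V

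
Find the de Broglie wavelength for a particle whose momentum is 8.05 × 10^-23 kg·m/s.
8.23 × 10^-12 m

Using the de Broglie relation λ = h/p:

λ = h/p
λ = (6.626 × 10^-34 J·s) / (8.05 × 10^-23 kg·m/s)
λ = 8.23 × 10^-12 m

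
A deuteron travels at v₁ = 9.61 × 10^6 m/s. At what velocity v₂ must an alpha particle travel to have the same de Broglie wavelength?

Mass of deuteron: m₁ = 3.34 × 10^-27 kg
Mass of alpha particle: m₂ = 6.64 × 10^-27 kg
v₂ = 4.83 × 10^6 m/s

For equal de Broglie wavelengths: λ₁ = λ₂

h/(m₁v₁) = h/(m₂v₂)
m₁v₁ = m₂v₂
v₂ = v₁ · (m₁/m₂)

v₂ = 9.61 × 10^6 m/s × (3.34 × 10^-27 kg / 6.64 × 10^-27 kg)
v₂ = 4.83 × 10^6 m/s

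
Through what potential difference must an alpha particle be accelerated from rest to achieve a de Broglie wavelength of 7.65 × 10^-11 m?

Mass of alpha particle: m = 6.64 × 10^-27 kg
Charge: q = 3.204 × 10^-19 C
1.76 × 10^-2 V

From λ = h/√(2mqV), we solve for V:

λ² = h²/(2mqV)
V = h²/(2mqλ²)
V = (6.626 × 10^-34 J·s)² / (2 × 6.64 × 10^-27 kg × 3.204 × 10^-19 C × (7.65 × 10^-11 m)²)
V = 1.76 × 10^-2 V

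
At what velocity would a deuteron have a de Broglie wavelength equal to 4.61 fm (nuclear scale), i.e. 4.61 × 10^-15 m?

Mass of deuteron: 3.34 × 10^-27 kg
4.30 × 10^7 m/s

From λ = h/(mv), solve for v:

v = h/(mλ)
v = (6.626 × 10^-34 J·s) / (3.34 × 10^-27 kg × 4.61 × 10^-15 m)
v = 4.30 × 10^7 m/s

Note: This velocity is 14.4% of the speed of light, so relativistic corrections would be needed for a more accurate calculation.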